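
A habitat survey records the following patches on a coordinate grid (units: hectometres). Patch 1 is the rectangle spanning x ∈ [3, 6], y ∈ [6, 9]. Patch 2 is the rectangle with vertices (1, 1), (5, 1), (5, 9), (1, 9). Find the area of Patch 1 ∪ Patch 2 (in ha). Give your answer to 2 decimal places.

By inclusion–exclusion:
Individual areas: |Patch 1| = 9, |Patch 2| = 32.
|Patch 1∩Patch 2|: x∈[3,5], y∈[6,9] → 2·3 = 6.
|Patch 1 ∪ Patch 2| = 41 − 6 = 35.00.

35.00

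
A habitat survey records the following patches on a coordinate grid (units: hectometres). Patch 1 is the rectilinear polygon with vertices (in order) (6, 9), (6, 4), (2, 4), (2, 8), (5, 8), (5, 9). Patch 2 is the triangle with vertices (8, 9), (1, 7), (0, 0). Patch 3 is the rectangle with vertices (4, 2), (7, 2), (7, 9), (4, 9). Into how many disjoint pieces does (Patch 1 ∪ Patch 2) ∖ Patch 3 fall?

2

(Patch 1 ∪ Patch 2) ∖ Patch 3 splits into 2 disjoint pieces (area 0.4196, area 17.754).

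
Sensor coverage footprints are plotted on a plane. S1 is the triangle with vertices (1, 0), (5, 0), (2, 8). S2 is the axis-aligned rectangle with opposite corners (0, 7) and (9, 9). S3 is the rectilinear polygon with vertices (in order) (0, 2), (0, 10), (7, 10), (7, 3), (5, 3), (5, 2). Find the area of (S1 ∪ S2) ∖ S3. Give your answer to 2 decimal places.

|S1 ∪ S2| = 33.75.
|(S1 ∪ S2) ∩ S3| = 22.75.
|(S1 ∪ S2) ∖ S3| = 33.75 − 22.75 = 11.00.

11.00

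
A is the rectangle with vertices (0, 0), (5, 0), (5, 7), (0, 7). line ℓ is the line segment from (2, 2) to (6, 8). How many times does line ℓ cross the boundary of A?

The segment meets the boundary at (5,6.5).

1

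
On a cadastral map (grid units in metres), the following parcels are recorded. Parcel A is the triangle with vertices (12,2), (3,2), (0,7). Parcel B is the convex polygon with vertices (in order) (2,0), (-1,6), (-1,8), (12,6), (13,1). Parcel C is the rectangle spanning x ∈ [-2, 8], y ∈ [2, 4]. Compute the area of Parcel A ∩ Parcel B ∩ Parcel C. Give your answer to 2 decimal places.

11.07

The intersection is the polygon with vertices (1.8,4), (7.2,4), (8,3.667), (8,2), (3,2).
By the shoelace formula its area is 11.07.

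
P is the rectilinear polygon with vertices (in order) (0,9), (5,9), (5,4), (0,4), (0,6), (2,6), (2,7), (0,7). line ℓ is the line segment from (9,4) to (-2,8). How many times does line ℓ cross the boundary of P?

The segment meets the boundary at (0,7.273), (0.75,7), (2,6.545), (5,5.455).

4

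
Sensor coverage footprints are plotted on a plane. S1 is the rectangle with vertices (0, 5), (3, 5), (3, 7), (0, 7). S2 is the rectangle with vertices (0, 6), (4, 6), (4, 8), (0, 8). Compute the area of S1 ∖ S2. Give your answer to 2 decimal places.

|S1∩S2|: x∈[0,3], y∈[6,7] → 3·1 = 3.
|S1| = 6.
|S1 ∖ S2| = |S1| − |S1∩S2| = 6 − 3 = 3.00.

3.00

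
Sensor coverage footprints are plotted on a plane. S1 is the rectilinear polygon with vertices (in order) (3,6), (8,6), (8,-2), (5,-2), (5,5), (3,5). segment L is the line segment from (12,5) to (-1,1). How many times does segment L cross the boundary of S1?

The segment meets the boundary at (5,2.846), (8,3.769).

2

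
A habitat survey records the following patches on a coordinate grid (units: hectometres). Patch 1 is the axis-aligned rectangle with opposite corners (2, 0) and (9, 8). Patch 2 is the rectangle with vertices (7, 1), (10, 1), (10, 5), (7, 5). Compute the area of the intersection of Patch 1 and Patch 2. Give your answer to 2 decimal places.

8.00

|Patch 1∩Patch 2|: x∈[7,9], y∈[1,5] → 2·4 = 8.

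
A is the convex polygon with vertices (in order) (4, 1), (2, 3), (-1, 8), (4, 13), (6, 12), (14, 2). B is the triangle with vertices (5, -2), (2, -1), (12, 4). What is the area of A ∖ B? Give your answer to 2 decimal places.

|A| = 98, |A∩B| = 2.8538.
|A ∖ B| = |A| − |A∩B| = 98 − 2.8538 = 95.15.

95.15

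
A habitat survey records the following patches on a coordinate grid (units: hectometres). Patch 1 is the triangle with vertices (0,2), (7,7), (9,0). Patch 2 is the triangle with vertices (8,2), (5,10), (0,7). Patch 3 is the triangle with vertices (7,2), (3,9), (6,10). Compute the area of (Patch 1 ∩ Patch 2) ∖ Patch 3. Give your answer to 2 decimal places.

|Patch 1 ∩ Patch 2| = 7.3615.
|(Patch 1 ∩ Patch 2) ∩ Patch 3| = 3.4535.
|(Patch 1 ∩ Patch 2) ∖ Patch 3| = 7.3615 − 3.4535 = 3.91.

3.91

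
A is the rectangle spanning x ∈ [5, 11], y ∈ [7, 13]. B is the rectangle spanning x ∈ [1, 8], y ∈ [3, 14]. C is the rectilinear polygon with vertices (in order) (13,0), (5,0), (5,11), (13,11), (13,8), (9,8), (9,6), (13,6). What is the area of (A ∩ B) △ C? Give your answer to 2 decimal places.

|A ∩ B| = 18.
|(A ∩ B) ∩ C| = 12.
|(A ∩ B) △ C| = 18 + 80 − 24 = 74.00.

74.00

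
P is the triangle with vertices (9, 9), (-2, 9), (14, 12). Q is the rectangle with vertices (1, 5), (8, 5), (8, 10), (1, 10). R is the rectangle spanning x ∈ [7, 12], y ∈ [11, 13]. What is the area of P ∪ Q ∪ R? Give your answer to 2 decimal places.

53.97

By inclusion–exclusion:
Individual areas: |P| = 16.5, |Q| = 35, |R| = 10.
|P∩Q| = 6.4896.
|P∩R| = 1.0417.
|Q∩R| = 0 (no overlap).
|P∩Q∩R| = 0.
|P ∪ Q ∪ R| = 61.5 − 7.5312 + 0 = 53.97.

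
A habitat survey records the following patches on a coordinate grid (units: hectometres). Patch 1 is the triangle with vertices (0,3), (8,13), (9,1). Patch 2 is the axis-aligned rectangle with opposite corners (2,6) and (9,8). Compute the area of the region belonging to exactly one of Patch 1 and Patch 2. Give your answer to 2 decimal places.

|Patch 1| = 53, |Patch 2| = 14, |Patch 1∩Patch 2| = 10.6.
|Patch 1 △ Patch 2| = |Patch 1| + |Patch 2| − 2·|Patch 1∩Patch 2| = 53 + 14 − 21.2 = 45.80.

45.80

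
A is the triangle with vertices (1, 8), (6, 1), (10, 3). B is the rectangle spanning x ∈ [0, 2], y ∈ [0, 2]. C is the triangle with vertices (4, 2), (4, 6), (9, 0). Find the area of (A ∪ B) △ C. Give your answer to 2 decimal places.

|A ∪ B| = 23.
|(A ∪ B) ∩ C| = 6.746.
|(A ∪ B) △ C| = 23 + 10 − 13.492 = 19.51.

19.51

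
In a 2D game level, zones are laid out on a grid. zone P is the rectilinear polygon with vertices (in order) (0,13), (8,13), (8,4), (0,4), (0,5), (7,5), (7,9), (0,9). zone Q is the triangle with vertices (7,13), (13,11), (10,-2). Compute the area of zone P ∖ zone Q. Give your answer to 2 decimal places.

41.67

|zone P| = 44, |zone P∩zone Q| = 2.3333.
|zone P ∖ zone Q| = |zone P| − |zone P∩zone Q| = 44 − 2.3333 = 41.67.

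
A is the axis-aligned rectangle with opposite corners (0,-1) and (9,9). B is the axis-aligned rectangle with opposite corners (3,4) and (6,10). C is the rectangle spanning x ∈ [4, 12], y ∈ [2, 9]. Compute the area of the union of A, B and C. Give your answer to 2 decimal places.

114.00

By inclusion–exclusion:
Individual areas: |A| = 90, |B| = 18, |C| = 56.
|A∩B|: x∈[3,6], y∈[4,9] → 3·5 = 15.
|A∩C|: x∈[4,9], y∈[2,9] → 5·7 = 35.
|B∩C|: x∈[4,6], y∈[4,9] → 2·5 = 10.
|A∩B∩C| = 10.
|A ∪ B ∪ C| = 164 − 60 + 10 = 114.00.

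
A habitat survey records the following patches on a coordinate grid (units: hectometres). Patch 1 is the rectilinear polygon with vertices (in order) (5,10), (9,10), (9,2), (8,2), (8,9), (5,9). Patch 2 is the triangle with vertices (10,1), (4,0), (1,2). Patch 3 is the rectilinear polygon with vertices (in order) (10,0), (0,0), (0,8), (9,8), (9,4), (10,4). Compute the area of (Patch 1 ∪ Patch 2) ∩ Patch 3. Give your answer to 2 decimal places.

13.50

|Patch 1 ∪ Patch 2| = 18.5.
|(Patch 1 ∪ Patch 2) ∩ Patch 3| = 13.50.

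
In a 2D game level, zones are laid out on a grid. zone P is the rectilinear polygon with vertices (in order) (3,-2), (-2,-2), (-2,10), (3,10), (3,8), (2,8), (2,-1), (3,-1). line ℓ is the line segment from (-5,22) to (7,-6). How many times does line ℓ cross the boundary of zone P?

2

The segment meets the boundary at (2,5.667), (0.143,10).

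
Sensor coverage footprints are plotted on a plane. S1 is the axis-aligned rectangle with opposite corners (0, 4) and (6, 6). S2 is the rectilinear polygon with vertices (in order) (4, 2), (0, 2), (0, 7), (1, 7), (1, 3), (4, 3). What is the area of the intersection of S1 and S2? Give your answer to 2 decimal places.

2.00

The intersection is the polygon with vertices (1,6), (1,4), (0,4), (0,6).
By the shoelace formula its area is 2.00.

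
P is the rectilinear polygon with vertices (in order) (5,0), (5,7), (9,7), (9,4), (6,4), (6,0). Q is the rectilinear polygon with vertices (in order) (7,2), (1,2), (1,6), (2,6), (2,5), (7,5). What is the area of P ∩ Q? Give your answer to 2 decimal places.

4.00

The intersection is the polygon with vertices (5,5), (7,5), (7,4), (6,4), (6,2), (5,2).
By the shoelace formula its area is 4.00.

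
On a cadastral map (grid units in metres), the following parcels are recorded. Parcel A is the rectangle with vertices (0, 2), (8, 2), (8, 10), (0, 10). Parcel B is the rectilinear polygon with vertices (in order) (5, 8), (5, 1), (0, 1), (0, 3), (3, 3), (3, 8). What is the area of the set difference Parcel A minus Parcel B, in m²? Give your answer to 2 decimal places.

|Parcel A| = 64, |Parcel A∩Parcel B| = 15.
|Parcel A ∖ Parcel B| = |Parcel A| − |Parcel A∩Parcel B| = 64 − 15 = 49.00.

49.00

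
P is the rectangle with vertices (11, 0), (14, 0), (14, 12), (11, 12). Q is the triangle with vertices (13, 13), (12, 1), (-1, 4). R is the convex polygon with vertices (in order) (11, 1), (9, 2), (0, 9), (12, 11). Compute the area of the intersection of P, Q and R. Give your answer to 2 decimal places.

The intersection is the polygon with vertices (11,1.231), (11,10.833), (12,11), (11.023,1.226).
By the shoelace formula its area is 4.91.

4.91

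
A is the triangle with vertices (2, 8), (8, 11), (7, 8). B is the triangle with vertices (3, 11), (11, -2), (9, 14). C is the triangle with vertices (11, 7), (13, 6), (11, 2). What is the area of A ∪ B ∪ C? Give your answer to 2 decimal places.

57.55

By inclusion–exclusion:
Individual areas: |A| = 7.5, |B| = 51, |C| = 5.
|A∩B| = 5.9514.
|A∩C| = 0.
|B∩C| = 0.
|A∩B∩C| = 0.
|A ∪ B ∪ C| = 63.5 − 5.9514 + 0 = 57.55.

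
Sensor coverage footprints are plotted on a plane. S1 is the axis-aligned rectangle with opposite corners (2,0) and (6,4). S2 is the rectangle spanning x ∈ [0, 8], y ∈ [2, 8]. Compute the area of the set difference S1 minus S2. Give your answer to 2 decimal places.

|S1∩S2|: x∈[2,6], y∈[2,4] → 4·2 = 8.
|S1| = 16.
|S1 ∖ S2| = |S1| − |S1∩S2| = 16 − 8 = 8.00.

8.00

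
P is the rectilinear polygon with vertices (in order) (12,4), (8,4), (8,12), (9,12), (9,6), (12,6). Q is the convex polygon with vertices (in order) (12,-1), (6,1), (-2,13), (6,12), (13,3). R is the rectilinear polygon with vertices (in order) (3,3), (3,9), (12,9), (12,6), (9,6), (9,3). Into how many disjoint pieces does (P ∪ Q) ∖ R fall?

2

(P ∪ Q) ∖ R splits into 2 disjoint pieces (area 33.1786, area 30.9762).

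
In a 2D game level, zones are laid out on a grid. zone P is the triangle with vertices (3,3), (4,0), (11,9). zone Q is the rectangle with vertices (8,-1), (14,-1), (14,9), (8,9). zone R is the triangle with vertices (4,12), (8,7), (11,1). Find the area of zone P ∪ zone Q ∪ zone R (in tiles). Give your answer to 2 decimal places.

By inclusion–exclusion:
Individual areas: |zone P| = 15, |zone Q| = 60, |zone R| = 4.5.
|zone P∩zone Q| = 2.4107.
|zone P∩zone R| = 0.6874.
|zone Q∩zone R| = 1.9286.
|zone P∩zone Q∩zone R| = 0.4563.
|zone P ∪ zone Q ∪ zone R| = 79.5 − 5.0267 + 0.4563 = 74.93.

74.93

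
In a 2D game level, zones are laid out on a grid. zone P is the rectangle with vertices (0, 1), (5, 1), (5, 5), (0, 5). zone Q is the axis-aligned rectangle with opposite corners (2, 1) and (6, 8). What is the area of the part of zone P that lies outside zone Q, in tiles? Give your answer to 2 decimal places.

|zone P∩zone Q|: x∈[2,5], y∈[1,5] → 3·4 = 12.
|zone P| = 20.
|zone P ∖ zone Q| = |zone P| − |zone P∩zone Q| = 20 − 12 = 8.00.

8.00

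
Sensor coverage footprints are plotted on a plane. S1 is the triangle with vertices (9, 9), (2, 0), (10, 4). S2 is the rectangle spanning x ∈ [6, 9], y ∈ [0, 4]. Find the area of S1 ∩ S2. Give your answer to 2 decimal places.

The intersection is the polygon with vertices (6,2), (6,4), (9,4), (9,3.5).
By the shoelace formula its area is 3.75.

3.75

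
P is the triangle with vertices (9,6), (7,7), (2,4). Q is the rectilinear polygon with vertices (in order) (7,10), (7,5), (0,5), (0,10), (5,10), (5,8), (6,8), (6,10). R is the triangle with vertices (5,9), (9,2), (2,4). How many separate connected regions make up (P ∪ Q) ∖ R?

2

(P ∪ Q) ∖ R splits into 2 disjoint pieces (area 5.3559, area 20.2).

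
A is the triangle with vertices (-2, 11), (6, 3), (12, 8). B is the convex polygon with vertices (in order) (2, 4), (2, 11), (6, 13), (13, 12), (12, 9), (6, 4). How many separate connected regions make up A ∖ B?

A ∖ B splits into 2 disjoint pieces (area 6.2857, area 6.0227).

2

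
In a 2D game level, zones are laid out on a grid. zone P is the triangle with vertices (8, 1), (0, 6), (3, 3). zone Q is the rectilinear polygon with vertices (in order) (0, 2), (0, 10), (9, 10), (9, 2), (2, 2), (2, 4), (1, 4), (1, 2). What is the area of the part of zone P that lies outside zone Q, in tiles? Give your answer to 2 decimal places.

0.45

|zone P| = 4.5, |zone P∩zone Q| = 4.05.
|zone P ∖ zone Q| = |zone P| − |zone P∩zone Q| = 4.5 − 4.05 = 0.45.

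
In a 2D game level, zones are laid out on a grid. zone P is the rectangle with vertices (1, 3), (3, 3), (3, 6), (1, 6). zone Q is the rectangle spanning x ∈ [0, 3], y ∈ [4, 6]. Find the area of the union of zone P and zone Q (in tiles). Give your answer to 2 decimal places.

By inclusion–exclusion:
Individual areas: |zone P| = 6, |zone Q| = 6.
|zone P∩zone Q|: x∈[1,3], y∈[4,6] → 2·2 = 4.
|zone P ∪ zone Q| = 12 − 4 = 8.00.

8.00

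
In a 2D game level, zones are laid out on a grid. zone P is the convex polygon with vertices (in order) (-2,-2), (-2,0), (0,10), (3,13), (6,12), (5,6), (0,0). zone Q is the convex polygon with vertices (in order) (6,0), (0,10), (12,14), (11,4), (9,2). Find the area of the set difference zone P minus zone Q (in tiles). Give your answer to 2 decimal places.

35.44

|zone P| = 60, |zone P∩zone Q| = 24.5581.
|zone P ∖ zone Q| = |zone P| − |zone P∩zone Q| = 60 − 24.5581 = 35.44.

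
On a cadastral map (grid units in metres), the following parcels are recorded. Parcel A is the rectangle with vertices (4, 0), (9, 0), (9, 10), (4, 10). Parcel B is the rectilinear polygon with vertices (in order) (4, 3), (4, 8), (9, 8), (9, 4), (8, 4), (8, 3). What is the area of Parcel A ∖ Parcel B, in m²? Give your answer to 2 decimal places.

|Parcel A| = 50, |Parcel A∩Parcel B| = 24.
|Parcel A ∖ Parcel B| = |Parcel A| − |Parcel A∩Parcel B| = 50 − 24 = 26.00.

26.00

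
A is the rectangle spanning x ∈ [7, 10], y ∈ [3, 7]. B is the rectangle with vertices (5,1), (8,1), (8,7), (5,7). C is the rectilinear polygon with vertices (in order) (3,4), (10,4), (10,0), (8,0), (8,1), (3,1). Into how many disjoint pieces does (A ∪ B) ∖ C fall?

1

(A ∪ B) ∖ C is a single connected region.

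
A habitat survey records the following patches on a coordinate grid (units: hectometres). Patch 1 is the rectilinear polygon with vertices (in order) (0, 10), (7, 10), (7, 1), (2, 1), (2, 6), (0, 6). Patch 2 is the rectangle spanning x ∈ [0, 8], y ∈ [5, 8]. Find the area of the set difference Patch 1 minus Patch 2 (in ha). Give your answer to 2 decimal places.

|Patch 1| = 53, |Patch 1∩Patch 2| = 19.
|Patch 1 ∖ Patch 2| = |Patch 1| − |Patch 1∩Patch 2| = 53 − 19 = 34.00.

34.00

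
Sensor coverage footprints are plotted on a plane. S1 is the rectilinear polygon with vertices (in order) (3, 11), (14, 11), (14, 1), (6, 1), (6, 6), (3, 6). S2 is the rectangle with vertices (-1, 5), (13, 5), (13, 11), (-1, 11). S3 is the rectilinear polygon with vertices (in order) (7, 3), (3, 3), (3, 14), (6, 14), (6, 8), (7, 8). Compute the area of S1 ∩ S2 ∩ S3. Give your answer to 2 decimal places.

The intersection is the polygon with vertices (6,5), (6,6), (3,6), (3,11), (6,11), (6,8), (7,8), (7,5).
By the shoelace formula its area is 18.00.

18.00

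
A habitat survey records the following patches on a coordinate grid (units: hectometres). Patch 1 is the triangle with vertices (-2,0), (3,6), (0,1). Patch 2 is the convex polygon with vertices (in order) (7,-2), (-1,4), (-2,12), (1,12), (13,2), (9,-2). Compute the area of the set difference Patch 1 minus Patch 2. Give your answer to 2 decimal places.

|Patch 1| = 3.5, |Patch 1∩Patch 2| = 1.2378.
|Patch 1 ∖ Patch 2| = |Patch 1| − |Patch 1∩Patch 2| = 3.5 − 1.2378 = 2.26.

2.26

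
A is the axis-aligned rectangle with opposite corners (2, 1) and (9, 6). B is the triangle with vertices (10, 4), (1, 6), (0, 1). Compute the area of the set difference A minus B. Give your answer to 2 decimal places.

|A| = 35, |A∩B| = 16.45.
|A ∖ B| = |A| − |A∩B| = 35 − 16.45 = 18.55.

18.55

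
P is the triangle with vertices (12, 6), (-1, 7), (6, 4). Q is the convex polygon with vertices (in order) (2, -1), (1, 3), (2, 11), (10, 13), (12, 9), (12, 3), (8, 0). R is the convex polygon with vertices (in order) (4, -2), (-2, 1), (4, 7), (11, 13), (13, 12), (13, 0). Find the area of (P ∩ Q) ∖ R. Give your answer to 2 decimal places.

|P ∩ Q| = 14.9669.
|(P ∩ Q) ∩ R| = 13.1429.
|(P ∩ Q) ∖ R| = 14.9669 − 13.1429 = 1.82.

1.82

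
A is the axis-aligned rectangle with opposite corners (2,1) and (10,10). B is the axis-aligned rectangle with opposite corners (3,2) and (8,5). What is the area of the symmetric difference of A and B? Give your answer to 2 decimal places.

57.00

|A∩B|: x∈[3,8], y∈[2,5] → 5·3 = 15.
|A △ B| = |A| + |B| − 2·|A∩B| = 72 + 15 − 30 = 57.00.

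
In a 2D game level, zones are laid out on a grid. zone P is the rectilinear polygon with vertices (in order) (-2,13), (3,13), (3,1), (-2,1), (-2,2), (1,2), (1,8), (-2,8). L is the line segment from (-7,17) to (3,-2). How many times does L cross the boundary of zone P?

2

The segment meets the boundary at (1.421,1), (0.895,2).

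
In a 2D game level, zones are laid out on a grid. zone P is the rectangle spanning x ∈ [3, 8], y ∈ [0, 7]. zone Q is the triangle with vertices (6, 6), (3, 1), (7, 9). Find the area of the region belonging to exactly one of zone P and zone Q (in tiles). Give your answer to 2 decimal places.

|zone P| = 35, |zone Q| = 2, |zone P∩zone Q| = 1.6667.
|zone P △ zone Q| = |zone P| + |zone Q| − 2·|zone P∩zone Q| = 35 + 2 − 3.3333 = 33.67.

33.67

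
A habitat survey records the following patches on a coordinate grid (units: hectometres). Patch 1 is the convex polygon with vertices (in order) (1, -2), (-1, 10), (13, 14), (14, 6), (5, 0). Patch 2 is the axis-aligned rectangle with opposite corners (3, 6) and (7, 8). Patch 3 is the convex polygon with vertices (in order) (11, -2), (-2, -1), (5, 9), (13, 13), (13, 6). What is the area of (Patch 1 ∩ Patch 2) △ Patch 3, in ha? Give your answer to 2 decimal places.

125.91

|Patch 1 ∩ Patch 2| = 8.
|(Patch 1 ∩ Patch 2) ∩ Patch 3| = 6.7929.
|(Patch 1 ∩ Patch 2) △ Patch 3| = 8 + 131.5 − 13.5857 = 125.91.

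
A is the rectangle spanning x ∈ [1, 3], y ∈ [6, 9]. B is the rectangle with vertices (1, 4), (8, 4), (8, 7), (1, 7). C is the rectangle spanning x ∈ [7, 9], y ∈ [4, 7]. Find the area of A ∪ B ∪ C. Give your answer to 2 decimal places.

By inclusion–exclusion:
Individual areas: |A| = 6, |B| = 21, |C| = 6.
|A∩B|: x∈[1,3], y∈[6,7] → 2·1 = 2.
|A∩C| = 0 (no overlap).
|B∩C|: x∈[7,8], y∈[4,7] → 1·3 = 3.
|A∩B∩C| = 0.
|A ∪ B ∪ C| = 33 − 5 + 0 = 28.00.

28.00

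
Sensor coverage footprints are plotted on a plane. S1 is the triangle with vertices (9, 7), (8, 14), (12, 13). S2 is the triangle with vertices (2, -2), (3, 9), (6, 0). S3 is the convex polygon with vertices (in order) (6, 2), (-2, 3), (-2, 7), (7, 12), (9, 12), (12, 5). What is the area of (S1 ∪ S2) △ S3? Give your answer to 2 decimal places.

99.95

|S1 ∪ S2| = 34.5.
|(S1 ∪ S2) ∩ S3| = 14.2761.
|(S1 ∪ S2) △ S3| = 34.5 + 94 − 28.5522 = 99.95.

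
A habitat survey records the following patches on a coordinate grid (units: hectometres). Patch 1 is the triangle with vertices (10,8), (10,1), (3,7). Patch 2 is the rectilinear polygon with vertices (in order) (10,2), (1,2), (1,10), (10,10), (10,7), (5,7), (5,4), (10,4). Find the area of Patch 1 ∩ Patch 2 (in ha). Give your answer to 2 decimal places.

9.88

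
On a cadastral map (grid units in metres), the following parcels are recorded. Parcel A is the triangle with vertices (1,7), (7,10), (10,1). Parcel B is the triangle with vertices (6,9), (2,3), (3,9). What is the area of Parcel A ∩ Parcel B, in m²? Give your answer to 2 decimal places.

The intersection is the polygon with vertices (5,9), (6,9), (3.538,5.308), (2.5,6), (2.818,7.909).
By the shoelace formula its area is 6.18.

6.18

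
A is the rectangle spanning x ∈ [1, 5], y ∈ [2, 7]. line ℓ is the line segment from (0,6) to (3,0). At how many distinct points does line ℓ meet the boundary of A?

2

The segment meets the boundary at (2,2), (1,4).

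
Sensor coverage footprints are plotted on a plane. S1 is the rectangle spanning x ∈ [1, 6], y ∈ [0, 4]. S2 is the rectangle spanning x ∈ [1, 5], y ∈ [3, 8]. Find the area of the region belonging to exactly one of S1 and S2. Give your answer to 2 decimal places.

|S1∩S2|: x∈[1,5], y∈[3,4] → 4·1 = 4.
|S1 △ S2| = |S1| + |S2| − 2·|S1∩S2| = 20 + 20 − 8 = 32.00.

32.00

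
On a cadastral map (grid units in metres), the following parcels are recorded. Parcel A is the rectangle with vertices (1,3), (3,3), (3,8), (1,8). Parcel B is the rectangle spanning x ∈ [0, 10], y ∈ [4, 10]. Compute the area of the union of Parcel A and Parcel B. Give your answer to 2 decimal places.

By inclusion–exclusion:
Individual areas: |Parcel A| = 10, |Parcel B| = 60.
|Parcel A∩Parcel B|: x∈[1,3], y∈[4,8] → 2·4 = 8.
|Parcel A ∪ Parcel B| = 70 − 8 = 62.00.

62.00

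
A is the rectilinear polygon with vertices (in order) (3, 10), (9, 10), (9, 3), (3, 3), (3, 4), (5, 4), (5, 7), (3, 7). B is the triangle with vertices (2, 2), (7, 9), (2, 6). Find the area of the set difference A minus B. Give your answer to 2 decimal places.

33.74

|A| = 36, |A∩B| = 2.2619.
|A ∖ B| = |A| − |A∩B| = 36 − 2.2619 = 33.74.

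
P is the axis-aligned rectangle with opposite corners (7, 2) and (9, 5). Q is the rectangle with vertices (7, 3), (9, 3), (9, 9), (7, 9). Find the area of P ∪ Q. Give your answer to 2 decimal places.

14.00

By inclusion–exclusion:
Individual areas: |P| = 6, |Q| = 12.
|P∩Q|: x∈[7,9], y∈[3,5] → 2·2 = 4.
|P ∪ Q| = 18 − 4 = 14.00.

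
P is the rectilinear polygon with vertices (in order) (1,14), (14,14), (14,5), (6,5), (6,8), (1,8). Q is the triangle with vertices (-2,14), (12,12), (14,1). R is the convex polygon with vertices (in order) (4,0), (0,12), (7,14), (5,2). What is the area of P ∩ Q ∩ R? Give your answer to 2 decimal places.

18.25

The intersection is the polygon with vertices (5.385,8), (1,11.562), (1,12.286), (4,13.143), (6.791,12.744), (6,8).
By the shoelace formula its area is 18.25.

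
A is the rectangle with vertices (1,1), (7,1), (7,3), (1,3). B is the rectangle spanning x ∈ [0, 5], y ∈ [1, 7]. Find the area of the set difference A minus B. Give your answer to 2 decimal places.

|A∩B|: x∈[1,5], y∈[1,3] → 4·2 = 8.
|A| = 12.
|A ∖ B| = |A| − |A∩B| = 12 − 8 = 4.00.

4.00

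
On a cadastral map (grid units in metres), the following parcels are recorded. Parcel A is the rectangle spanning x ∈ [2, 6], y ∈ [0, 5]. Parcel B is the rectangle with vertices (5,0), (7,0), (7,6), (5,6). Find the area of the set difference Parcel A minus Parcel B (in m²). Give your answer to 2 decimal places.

15.00

|Parcel A∩Parcel B|: x∈[5,6], y∈[0,5] → 1·5 = 5.
|Parcel A| = 20.
|Parcel A ∖ Parcel B| = |Parcel A| − |Parcel A∩Parcel B| = 20 − 5 = 15.00.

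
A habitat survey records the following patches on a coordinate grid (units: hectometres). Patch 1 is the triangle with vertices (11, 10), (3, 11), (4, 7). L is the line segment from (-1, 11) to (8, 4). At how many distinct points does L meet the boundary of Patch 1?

The segment meets the boundary at (4.092,7.039), (3.966,7.138).

2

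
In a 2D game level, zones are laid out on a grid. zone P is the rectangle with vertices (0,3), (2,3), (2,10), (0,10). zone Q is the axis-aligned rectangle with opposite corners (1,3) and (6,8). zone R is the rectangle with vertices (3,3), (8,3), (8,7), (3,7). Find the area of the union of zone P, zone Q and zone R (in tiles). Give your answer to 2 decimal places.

By inclusion–exclusion:
Individual areas: |zone P| = 14, |zone Q| = 25, |zone R| = 20.
|zone P∩zone Q|: x∈[1,2], y∈[3,8] → 1·5 = 5.
|zone P∩zone R| = 0 (no overlap).
|zone Q∩zone R|: x∈[3,6], y∈[3,7] → 3·4 = 12.
|zone P∩zone Q∩zone R| = 0.
|zone P ∪ zone Q ∪ zone R| = 59 − 17 + 0 = 42.00.

42.00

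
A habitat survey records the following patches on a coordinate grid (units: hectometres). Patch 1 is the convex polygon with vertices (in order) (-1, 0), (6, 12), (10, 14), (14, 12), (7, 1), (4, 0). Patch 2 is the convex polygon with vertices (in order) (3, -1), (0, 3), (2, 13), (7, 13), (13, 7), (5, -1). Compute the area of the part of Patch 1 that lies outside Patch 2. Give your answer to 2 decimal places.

|Patch 1| = 99, |Patch 1∩Patch 2| = 76.7057.
|Patch 1 ∖ Patch 2| = |Patch 1| − |Patch 1∩Patch 2| = 99 − 76.7057 = 22.29.

22.29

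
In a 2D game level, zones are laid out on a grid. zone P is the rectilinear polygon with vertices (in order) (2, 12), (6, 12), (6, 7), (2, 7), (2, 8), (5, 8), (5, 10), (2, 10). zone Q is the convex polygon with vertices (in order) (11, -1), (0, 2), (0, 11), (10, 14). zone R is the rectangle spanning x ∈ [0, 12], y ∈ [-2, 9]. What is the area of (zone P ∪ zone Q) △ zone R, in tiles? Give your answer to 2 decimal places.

77.93

|zone P ∪ zone Q| = 126.2667.
|(zone P ∪ zone Q) ∩ zone R| = 90.1667.
|(zone P ∪ zone Q) △ zone R| = 126.2667 + 132 − 180.3333 = 77.93.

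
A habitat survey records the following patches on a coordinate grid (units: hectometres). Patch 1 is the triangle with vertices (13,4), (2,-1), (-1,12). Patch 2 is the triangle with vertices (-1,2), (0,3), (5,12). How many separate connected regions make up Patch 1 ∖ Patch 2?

2

Patch 1 ∖ Patch 2 splits into 2 disjoint pieces (area 63.9159, area 14.0071).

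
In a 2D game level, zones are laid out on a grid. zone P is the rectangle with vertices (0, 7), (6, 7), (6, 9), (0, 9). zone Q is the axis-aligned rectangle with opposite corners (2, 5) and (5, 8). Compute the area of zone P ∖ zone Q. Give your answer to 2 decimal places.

|zone P∩zone Q|: x∈[2,5], y∈[7,8] → 3·1 = 3.
|zone P| = 12.
|zone P ∖ zone Q| = |zone P| − |zone P∩zone Q| = 12 − 3 = 9.00.

9.00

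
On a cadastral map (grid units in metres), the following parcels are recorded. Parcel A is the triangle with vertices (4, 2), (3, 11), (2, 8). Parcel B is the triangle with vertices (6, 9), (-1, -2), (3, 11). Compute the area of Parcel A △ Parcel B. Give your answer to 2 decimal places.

19.59

|Parcel A| = 6, |Parcel B| = 23.5, |Parcel A∩Parcel B| = 4.9564.
|Parcel A △ Parcel B| = |Parcel A| + |Parcel B| − 2·|Parcel A∩Parcel B| = 6 + 23.5 − 9.9129 = 19.59.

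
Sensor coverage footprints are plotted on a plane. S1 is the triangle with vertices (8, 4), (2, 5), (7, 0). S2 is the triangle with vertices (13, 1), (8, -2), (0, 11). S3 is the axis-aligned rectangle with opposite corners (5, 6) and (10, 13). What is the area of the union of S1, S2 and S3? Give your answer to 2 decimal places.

By inclusion–exclusion:
Individual areas: |S1| = 12.5, |S2| = 44.5, |S3| = 35.
|S1∩S2| = 9.0429.
|S1∩S3| = 0.
|S2∩S3| = 0.8654.
|S1∩S2∩S3| = 0.
|S1 ∪ S2 ∪ S3| = 92 − 9.9082 + 0 = 82.09.

82.09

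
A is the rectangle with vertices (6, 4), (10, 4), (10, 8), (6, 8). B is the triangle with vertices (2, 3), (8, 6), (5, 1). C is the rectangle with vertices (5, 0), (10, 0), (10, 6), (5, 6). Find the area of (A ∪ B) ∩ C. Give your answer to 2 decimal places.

The region (A ∪ B) ∩ C is the polygon with vertices (10,4), (6.8,4), (5,1), (5,4.5), (6,5), (6,6), (10,6).
By the shoelace formula its area is 11.45.

11.45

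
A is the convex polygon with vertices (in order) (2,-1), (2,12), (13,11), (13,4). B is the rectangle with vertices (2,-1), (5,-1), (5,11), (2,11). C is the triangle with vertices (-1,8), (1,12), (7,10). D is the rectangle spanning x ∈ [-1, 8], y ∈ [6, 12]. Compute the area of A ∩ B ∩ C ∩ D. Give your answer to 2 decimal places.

The intersection is the polygon with vertices (5,10.667), (5,9.5), (2,8.75), (2,11), (4,11).
By the shoelace formula its area is 5.46.

5.46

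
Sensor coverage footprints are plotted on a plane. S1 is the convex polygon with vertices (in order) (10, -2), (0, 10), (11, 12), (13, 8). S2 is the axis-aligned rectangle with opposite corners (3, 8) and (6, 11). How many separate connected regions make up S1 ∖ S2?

S1 ∖ S2 is a single connected region.

1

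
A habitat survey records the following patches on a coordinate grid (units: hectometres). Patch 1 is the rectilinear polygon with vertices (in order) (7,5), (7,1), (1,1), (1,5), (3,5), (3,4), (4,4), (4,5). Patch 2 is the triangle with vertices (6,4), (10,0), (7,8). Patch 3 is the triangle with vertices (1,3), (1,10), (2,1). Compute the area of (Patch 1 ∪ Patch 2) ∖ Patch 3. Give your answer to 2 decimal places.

29.51

|Patch 1 ∪ Patch 2| = 31.625.
|(Patch 1 ∪ Patch 2) ∩ Patch 3| = 2.1111.
|(Patch 1 ∪ Patch 2) ∖ Patch 3| = 31.625 − 2.1111 = 29.51.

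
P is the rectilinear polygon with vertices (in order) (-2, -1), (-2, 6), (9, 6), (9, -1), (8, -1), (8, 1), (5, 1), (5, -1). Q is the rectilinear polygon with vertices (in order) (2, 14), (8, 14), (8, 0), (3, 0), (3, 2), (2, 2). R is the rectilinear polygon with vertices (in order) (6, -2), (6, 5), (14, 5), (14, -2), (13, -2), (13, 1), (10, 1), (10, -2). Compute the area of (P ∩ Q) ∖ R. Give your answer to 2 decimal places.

|P ∩ Q| = 31.
|(P ∩ Q) ∩ R| = 8.
|(P ∩ Q) ∖ R| = 31 − 8 = 23.00.

23.00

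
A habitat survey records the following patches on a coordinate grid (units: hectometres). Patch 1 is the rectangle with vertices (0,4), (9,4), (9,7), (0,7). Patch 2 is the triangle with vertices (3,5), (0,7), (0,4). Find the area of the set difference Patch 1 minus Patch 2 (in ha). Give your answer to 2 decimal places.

|Patch 1| = 27, |Patch 1∩Patch 2| = 4.5.
|Patch 1 ∖ Patch 2| = |Patch 1| − |Patch 1∩Patch 2| = 27 − 4.5 = 22.50.

22.50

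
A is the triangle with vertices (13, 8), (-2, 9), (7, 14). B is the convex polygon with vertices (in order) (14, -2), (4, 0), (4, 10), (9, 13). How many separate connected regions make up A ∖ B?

A ∖ B splits into 2 disjoint pieces (area 3.8977, area 19.5125).

2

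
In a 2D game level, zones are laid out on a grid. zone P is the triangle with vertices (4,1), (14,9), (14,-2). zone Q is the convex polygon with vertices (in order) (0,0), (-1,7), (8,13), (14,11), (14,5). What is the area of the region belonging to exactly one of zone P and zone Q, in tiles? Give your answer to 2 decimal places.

142.37

|zone P| = 55, |zone Q| = 123.5, |zone P∩zone Q| = 18.0645.
|zone P △ zone Q| = |zone P| + |zone Q| − 2·|zone P∩zone Q| = 55 + 123.5 − 36.129 = 142.37.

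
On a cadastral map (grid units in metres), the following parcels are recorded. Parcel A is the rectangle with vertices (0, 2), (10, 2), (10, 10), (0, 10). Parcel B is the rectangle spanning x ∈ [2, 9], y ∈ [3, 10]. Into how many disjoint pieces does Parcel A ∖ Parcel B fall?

1

Parcel A ∖ Parcel B is a single connected region.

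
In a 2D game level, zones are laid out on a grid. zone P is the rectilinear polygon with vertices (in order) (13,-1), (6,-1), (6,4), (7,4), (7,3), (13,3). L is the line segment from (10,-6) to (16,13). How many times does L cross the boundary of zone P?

2

The segment meets the boundary at (12.842,3), (11.579,-1).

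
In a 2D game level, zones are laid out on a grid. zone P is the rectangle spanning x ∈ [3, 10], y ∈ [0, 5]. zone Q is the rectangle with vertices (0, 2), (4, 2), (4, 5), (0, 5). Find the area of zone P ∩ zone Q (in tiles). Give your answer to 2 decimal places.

3.00

|zone P∩zone Q|: x∈[3,4], y∈[2,5] → 1·3 = 3.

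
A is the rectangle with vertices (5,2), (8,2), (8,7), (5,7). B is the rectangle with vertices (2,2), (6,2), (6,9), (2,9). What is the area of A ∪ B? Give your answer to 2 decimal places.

By inclusion–exclusion:
Individual areas: |A| = 15, |B| = 28.
|A∩B|: x∈[5,6], y∈[2,7] → 1·5 = 5.
|A ∪ B| = 43 − 5 = 38.00.

38.00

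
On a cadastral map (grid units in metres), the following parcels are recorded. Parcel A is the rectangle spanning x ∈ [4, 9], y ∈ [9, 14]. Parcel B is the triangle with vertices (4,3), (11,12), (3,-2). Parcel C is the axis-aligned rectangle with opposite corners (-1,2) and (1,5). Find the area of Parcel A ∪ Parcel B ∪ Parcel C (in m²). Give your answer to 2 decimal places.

By inclusion–exclusion:
Individual areas: |Parcel A| = 25, |Parcel B| = 13, |Parcel C| = 6.
|Parcel A∩Parcel B| = 0.0714.
|Parcel A∩Parcel C| = 0 (no overlap).
|Parcel B∩Parcel C| = 0.
|Parcel A∩Parcel B∩Parcel C| = 0.
|Parcel A ∪ Parcel B ∪ Parcel C| = 44 − 0.0714 + 0 = 43.93.

43.93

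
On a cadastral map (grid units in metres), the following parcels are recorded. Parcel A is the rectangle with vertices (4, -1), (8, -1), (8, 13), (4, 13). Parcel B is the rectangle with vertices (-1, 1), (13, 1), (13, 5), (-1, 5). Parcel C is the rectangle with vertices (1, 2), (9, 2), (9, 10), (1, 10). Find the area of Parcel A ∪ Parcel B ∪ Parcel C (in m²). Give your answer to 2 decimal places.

116.00

By inclusion–exclusion:
Individual areas: |Parcel A| = 56, |Parcel B| = 56, |Parcel C| = 64.
|Parcel A∩Parcel B|: x∈[4,8], y∈[1,5] → 4·4 = 16.
|Parcel A∩Parcel C|: x∈[4,8], y∈[2,10] → 4·8 = 32.
|Parcel B∩Parcel C|: x∈[1,9], y∈[2,5] → 8·3 = 24.
|Parcel A∩Parcel B∩Parcel C| = 12.
|Parcel A ∪ Parcel B ∪ Parcel C| = 176 − 72 + 12 = 116.00.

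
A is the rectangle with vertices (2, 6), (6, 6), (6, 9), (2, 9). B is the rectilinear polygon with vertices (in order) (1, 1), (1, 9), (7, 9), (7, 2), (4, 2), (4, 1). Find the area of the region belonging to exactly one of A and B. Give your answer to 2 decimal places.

|A| = 12, |B| = 45, |A∩B| = 12.
|A △ B| = |A| + |B| − 2·|A∩B| = 12 + 45 − 24 = 33.00.

33.00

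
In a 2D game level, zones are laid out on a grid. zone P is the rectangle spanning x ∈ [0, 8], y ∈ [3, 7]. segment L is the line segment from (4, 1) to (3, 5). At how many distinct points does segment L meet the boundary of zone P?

1

The segment meets the boundary at (3.5,3).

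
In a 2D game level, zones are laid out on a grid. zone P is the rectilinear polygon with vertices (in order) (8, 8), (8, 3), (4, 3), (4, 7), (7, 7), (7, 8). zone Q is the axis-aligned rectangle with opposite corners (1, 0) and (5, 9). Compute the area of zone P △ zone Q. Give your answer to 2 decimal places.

45.00

|zone P| = 17, |zone Q| = 36, |zone P∩zone Q| = 4.
|zone P △ zone Q| = |zone P| + |zone Q| − 2·|zone P∩zone Q| = 17 + 36 − 8 = 45.00.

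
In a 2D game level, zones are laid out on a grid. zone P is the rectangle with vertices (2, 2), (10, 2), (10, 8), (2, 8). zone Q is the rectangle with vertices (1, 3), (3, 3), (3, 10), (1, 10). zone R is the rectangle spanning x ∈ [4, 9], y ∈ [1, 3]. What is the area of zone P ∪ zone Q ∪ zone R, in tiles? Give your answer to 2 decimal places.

62.00

By inclusion–exclusion:
Individual areas: |zone P| = 48, |zone Q| = 14, |zone R| = 10.
|zone P∩zone Q|: x∈[2,3], y∈[3,8] → 1·5 = 5.
|zone P∩zone R|: x∈[4,9], y∈[2,3] → 5·1 = 5.
|zone Q∩zone R| = 0 (no overlap).
|zone P∩zone Q∩zone R| = 0.
|zone P ∪ zone Q ∪ zone R| = 72 − 10 + 0 = 62.00.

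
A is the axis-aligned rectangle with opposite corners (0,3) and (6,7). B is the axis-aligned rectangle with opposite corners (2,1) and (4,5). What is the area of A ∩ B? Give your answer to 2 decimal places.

|A∩B|: x∈[2,4], y∈[3,5] → 2·2 = 4.

4.00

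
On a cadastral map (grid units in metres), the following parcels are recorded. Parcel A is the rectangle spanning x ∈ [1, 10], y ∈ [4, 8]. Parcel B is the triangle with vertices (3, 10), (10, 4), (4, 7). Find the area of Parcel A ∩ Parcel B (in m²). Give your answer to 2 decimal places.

5.83

The intersection is the polygon with vertices (5.333,8), (10,4), (4,7), (3.667,8).
By the shoelace formula its area is 5.83.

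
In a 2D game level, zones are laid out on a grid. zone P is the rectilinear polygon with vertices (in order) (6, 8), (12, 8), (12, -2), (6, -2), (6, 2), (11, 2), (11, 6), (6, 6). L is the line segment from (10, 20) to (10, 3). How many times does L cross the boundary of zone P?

2

The segment meets the boundary at (10,6), (10,8).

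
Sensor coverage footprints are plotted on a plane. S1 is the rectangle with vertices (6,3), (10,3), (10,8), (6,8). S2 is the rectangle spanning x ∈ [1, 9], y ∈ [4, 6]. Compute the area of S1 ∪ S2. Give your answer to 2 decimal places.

By inclusion–exclusion:
Individual areas: |S1| = 20, |S2| = 16.
|S1∩S2|: x∈[6,9], y∈[4,6] → 3·2 = 6.
|S1 ∪ S2| = 36 − 6 = 30.00.

30.00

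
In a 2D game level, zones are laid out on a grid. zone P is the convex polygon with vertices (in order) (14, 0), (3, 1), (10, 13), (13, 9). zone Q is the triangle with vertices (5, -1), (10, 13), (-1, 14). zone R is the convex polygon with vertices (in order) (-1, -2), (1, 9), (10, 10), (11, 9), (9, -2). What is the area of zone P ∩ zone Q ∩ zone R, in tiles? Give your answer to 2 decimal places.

The intersection is the polygon with vertices (3.712,2.22), (8.129,9.792), (8.884,9.876), (5.629,0.761), (4.245,0.887).
By the shoelace formula its area is 14.68.

14.68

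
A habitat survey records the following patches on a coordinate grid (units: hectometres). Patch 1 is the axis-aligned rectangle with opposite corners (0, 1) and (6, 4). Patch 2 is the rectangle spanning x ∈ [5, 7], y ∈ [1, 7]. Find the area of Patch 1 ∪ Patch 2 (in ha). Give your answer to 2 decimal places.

By inclusion–exclusion:
Individual areas: |Patch 1| = 18, |Patch 2| = 12.
|Patch 1∩Patch 2|: x∈[5,6], y∈[1,4] → 1·3 = 3.
|Patch 1 ∪ Patch 2| = 30 − 3 = 27.00.

27.00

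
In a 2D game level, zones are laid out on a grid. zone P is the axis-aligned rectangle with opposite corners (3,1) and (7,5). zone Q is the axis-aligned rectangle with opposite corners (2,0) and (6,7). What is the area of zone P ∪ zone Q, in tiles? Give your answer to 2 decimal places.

32.00

By inclusion–exclusion:
Individual areas: |zone P| = 16, |zone Q| = 28.
|zone P∩zone Q|: x∈[3,6], y∈[1,5] → 3·4 = 12.
|zone P ∪ zone Q| = 44 − 12 = 32.00.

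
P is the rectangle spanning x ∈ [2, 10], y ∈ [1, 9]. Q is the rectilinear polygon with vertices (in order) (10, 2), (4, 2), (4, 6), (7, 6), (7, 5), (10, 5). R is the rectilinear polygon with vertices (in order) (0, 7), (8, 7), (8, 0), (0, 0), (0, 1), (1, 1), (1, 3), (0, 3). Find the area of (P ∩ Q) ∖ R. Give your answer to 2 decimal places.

|P ∩ Q| = 21.
|(P ∩ Q) ∩ R| = 15.
|(P ∩ Q) ∖ R| = 21 − 15 = 6.00.

6.00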